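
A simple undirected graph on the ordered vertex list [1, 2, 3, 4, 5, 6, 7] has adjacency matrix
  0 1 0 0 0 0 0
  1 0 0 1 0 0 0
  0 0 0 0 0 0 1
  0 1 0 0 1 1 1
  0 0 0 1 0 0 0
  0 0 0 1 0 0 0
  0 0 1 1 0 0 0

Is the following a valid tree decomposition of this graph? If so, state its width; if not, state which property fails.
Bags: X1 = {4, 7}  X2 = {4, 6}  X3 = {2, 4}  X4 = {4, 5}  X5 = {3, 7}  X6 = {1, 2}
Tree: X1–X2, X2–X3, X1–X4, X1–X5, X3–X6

Yes; width 1.

Vertex coverage: the bags together contain {1, 2, 3, 4, 5, 6, 7}, the full vertex set. Edge coverage: each edge of G has both endpoints in at least one bag. Running intersection: for every vertex, the bags containing it form a connected subtree. All three properties hold, so this is a valid tree decomposition of width max|bag| − 1 = 1, and hence tw(G) ≤ 1.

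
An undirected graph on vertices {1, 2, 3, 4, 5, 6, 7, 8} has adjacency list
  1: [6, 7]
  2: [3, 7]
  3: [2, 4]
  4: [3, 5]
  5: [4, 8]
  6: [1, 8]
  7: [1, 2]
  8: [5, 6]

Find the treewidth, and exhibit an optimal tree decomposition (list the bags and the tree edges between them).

Treewidth 2.
One such decomposition:
Bags: B1 = {2, 3, 4}  B2 = {2, 4, 7}  B3 = {1, 4, 7}  B4 = {1, 4, 6}  B5 = {4, 6, 8}  B6 = {4, 5, 8}
Tree: B1–B2, B2–B3, B3–B4, B4–B5, B5–B6

The largest bag has 3 vertices, giving width 2; this decomposition certifies tw(G) ≤ 2. Since 4–3–2–7–1–6–8–5–4 is a cycle in G, G is not acyclic. Forests are exactly the graphs of treewidth ≤ 1, so tw(G) ≥ 2. Hence tw(G) = 2 exactly.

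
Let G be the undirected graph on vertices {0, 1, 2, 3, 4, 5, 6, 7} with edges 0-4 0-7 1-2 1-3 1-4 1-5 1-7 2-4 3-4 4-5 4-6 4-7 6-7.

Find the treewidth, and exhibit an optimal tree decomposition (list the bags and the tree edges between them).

Treewidth 2.
One such decomposition:
Bags: B1 = {0, 4, 7}  B2 = {4, 6, 7}  B3 = {1, 4, 7}  B4 = {1, 3, 4}  B5 = {1, 4, 5}  B6 = {1, 2, 4}
Tree: B1–B2, B1–B3, B3–B4, B4–B5, B5–B6

The largest bag has 3 vertices, giving width 2; this decomposition certifies tw(G) ≤ 2. For the lower bound, the 3 vertices {0, 4, 7} are pairwise adjacent, and any tree decomposition puts a clique entirely inside one bag — forcing width ≥ 2. Combining the bounds, tw(G) = 2.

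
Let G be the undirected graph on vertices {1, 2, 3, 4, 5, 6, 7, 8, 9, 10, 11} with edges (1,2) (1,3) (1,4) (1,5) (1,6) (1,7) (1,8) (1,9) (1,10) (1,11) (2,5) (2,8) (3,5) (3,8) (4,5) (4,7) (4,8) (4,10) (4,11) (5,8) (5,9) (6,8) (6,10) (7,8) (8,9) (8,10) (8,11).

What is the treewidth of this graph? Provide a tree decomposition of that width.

Each bag holds 4 vertices, so the decomposition has width 3, which upper-bounds the treewidth. On the other hand G contains the 4-clique {1, 2, 5, 8}. A clique must lie in a single bag of any decomposition, so no decomposition can have width below 3. The upper and lower bounds meet at 3, so that is the treewidth.

Treewidth 3.
One such decomposition:
Bags: B1 = {1, 4, 8, 10}  B2 = {1, 4, 7, 8}  B3 = {1, 4, 5, 8}  B4 = {1, 5, 8, 9}  B5 = {1, 2, 5, 8}  B6 = {1, 4, 8, 11}  B7 = {1, 6, 8, 10}  B8 = {1, 3, 5, 8}
Tree: B1–B2, B2–B3, B3–B4, B3–B5, B1–B6, B1–B7, B4–B8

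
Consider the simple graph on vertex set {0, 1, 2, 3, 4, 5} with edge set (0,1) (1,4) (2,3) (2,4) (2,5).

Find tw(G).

A width-1 tree decomposition is:
Bags: B1 = {2, 5}  B2 = {2, 4}  B3 = {1, 4}  B4 = {2, 3}  B5 = {0, 1}
Tree: B1–B2, B2–B3, B1–B4, B3–B5
Every bag has size at most 2, so the width is 2 − 1 = 1 and tw(G) ≤ 1. Since G has at least one edge (e.g. 5–2), it is not an edgeless graph, so tw(G) ≥ 1. The upper and lower bounds meet at 1, so that is the treewidth.

1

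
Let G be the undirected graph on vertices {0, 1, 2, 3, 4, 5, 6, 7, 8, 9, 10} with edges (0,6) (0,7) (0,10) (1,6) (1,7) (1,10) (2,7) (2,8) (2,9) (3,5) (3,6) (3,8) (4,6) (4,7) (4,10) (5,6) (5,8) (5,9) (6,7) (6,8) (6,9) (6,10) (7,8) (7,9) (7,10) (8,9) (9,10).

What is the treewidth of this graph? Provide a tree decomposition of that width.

Treewidth 3.
One such decomposition:
Bags: B1 = {6, 7, 9, 10}  B2 = {1, 6, 7, 10}  B3 = {6, 7, 8, 9}  B4 = {4, 6, 7, 10}  B5 = {2, 7, 8, 9}  B6 = {5, 6, 8, 9}  B7 = {3, 5, 6, 8}  B8 = {0, 6, 7, 10}
Tree: B1–B2, B1–B3, B2–B4, B3–B5, B3–B6, B6–B7, B4–B8

Every bag has size at most 4, so the width is 4 − 1 = 3 and tw(G) ≤ 3. For the lower bound, the 4 vertices {2, 7, 8, 9} are pairwise adjacent, and any tree decomposition puts a clique entirely inside one bag — forcing width ≥ 3. The upper and lower bounds meet at 3, so that is the treewidth.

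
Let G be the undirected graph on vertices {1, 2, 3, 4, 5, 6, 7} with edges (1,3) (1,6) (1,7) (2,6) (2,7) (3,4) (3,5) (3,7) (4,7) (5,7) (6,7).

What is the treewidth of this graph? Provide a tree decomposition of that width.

Every bag has size at most 3, so the width is 3 − 1 = 2 and tw(G) ≤ 2. On the other hand G contains the 3-clique {2, 6, 7}. A clique must lie in a single bag of any decomposition, so no decomposition can have width below 2. Combining the bounds, tw(G) = 2.

Treewidth 2.
One optimal decomposition is:
Bags: B1 = {2, 6, 7}  B2 = {1, 6, 7}  B3 = {1, 3, 7}  B4 = {3, 5, 7}  B5 = {3, 4, 7}
Tree: B1–B2, B2–B3, B3–B4, B3–B5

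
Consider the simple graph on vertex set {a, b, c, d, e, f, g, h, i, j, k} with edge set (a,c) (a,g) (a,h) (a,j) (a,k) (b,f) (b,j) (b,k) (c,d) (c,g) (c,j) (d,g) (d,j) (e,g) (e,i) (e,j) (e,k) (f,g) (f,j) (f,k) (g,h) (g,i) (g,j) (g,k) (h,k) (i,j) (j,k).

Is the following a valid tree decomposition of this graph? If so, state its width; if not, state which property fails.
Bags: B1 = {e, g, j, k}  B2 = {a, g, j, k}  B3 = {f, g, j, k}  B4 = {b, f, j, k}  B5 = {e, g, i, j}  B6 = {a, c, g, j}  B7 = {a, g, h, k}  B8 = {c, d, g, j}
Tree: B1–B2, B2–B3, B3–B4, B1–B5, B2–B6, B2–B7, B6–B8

Yes; width 3.

Vertex coverage: the bags together contain {a, b, c, d, e, f, g, h, i, j, k}, the full vertex set. Edge coverage: each edge of G has both endpoints in at least one bag. Running intersection: for every vertex, the bags containing it form a connected subtree. All three properties hold, so this is a valid tree decomposition of width max|bag| − 1 = 3, and hence tw(G) ≤ 3.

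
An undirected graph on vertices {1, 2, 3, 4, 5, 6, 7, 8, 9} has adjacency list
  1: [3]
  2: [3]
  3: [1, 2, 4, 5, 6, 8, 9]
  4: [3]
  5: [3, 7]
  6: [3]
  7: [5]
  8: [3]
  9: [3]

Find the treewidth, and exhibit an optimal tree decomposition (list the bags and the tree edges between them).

The largest bag has 2 vertices, giving width 1; this decomposition certifies tw(G) ≤ 1. G has an edge, so its treewidth is at least 1. Therefore the treewidth is 1.

Treewidth 1.
One optimal decomposition is:
Bags: B1 = {3, 5}  B2 = {2, 3}  B3 = {3, 4}  B4 = {1, 3}  B5 = {3, 8}  B6 = {3, 9}  B7 = {3, 6}  B8 = {5, 7}
Tree: B1–B2, B2–B3, B1–B4, B1–B5, B3–B6, B4–B7, B1–B8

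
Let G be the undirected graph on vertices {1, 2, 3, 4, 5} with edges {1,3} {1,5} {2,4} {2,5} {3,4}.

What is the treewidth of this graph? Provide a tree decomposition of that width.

Treewidth 2.
One optimal decomposition is:
Bags: B1 = {1, 2, 5}  B2 = {1, 2, 4}  B3 = {1, 3, 4}
Tree: B1–B2, B2–B3

The largest bag has 3 vertices, giving width 2; this decomposition certifies tw(G) ≤ 2. The edges 1–5–2–4–3–1 form a cycle, so G is not a tree and its treewidth is at least 2. The upper and lower bounds meet at 2, so that is the treewidth.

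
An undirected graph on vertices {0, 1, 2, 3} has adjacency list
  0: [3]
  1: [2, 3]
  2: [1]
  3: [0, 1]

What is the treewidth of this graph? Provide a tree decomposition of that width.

The largest bag has 2 vertices, giving width 1; this decomposition certifies tw(G) ≤ 1. Any graph with an edge has treewidth ≥ 1, and G has the edge 1–3. Therefore the treewidth is 1.

Treewidth 1.
One such decomposition:
Bags: B1 = {1, 3}  B2 = {1, 2}  B3 = {0, 3}
Tree: B1–B2, B1–B3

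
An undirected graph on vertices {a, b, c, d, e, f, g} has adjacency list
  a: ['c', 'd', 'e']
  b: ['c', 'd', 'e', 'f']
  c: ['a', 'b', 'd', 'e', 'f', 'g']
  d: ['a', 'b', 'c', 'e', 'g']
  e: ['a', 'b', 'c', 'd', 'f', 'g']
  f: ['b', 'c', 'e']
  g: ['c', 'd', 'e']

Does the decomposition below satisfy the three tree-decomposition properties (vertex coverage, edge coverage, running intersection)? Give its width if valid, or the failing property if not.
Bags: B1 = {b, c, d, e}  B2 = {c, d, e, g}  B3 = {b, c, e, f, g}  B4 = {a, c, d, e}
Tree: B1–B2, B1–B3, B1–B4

No — bags containing vertex g are not connected in the tree.

A tree decomposition must satisfy three properties: every vertex lies in some bag; for every edge, both endpoints lie together in some bag; and for every vertex, the bags containing it form a connected subtree. Here bags containing vertex g are not connected in the tree, so the decomposition is invalid.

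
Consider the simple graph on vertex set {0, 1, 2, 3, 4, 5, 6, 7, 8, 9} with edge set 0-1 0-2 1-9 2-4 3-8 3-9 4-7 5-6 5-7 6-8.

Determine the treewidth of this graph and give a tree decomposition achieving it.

Treewidth 2.
Bags: B1 = {3, 6, 8}  B2 = {3, 6, 9}  B3 = {1, 6, 9}  B4 = {0, 1, 6}  B5 = {0, 2, 6}  B6 = {2, 4, 6}  B7 = {4, 6, 7}  B8 = {5, 6, 7}
Tree: B1–B2, B2–B3, B3–B4, B4–B5, B5–B6, B6–B7, B7–B8

Every bag has size at most 3, so the width is 3 − 1 = 2 and tw(G) ≤ 2. The edges 6–8–3–9–1–0–2–4–7–5–6 form a cycle, so G is not a tree and its treewidth is at least 2. Combining the bounds, tw(G) = 2.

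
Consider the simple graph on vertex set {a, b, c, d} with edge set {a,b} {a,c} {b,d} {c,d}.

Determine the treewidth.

2

A width-2 tree decomposition is:
Bags: B1 = {a, c, d}  B2 = {a, b, d}
Tree: B1–B2
The largest bag has 3 vertices, giving width 2; this decomposition certifies tw(G) ≤ 2. Since a–c–d–b–a is a cycle in G, G is not acyclic. Forests are exactly the graphs of treewidth ≤ 1, so tw(G) ≥ 2. Hence tw(G) = 2 exactly.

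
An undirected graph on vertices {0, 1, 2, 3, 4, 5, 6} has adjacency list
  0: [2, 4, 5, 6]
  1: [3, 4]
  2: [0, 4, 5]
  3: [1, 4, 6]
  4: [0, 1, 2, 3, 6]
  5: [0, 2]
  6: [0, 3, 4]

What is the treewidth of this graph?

2

A width-2 tree decomposition is:
Bags: B1 = {0, 2, 4}  B2 = {0, 2, 5}  B3 = {0, 4, 6}  B4 = {3, 4, 6}  B5 = {1, 3, 4}
Tree: B1–B2, B1–B3, B3–B4, B4–B5
Every bag has size at most 3, so the width is 3 − 1 = 2 and tw(G) ≤ 2. For the lower bound, the 3 vertices {0, 2, 4} are pairwise adjacent, and any tree decomposition puts a clique entirely inside one bag — forcing width ≥ 2. The upper and lower bounds meet at 2, so that is the treewidth.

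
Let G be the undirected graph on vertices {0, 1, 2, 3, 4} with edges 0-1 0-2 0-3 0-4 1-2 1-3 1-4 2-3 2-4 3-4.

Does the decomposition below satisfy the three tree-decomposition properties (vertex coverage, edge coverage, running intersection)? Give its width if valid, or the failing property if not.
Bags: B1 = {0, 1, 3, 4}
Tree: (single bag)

No — vertex 2 appears in no bag.

A tree decomposition must satisfy three properties: every vertex lies in some bag; for every edge, both endpoints lie together in some bag; and for every vertex, the bags containing it form a connected subtree. Here vertex 2 appears in no bag, so the decomposition is invalid.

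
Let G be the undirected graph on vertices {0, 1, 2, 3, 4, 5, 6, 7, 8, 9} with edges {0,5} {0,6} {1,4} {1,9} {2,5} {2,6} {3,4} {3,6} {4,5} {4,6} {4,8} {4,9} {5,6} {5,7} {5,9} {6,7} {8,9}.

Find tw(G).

A width-2 tree decomposition is:
Bags: B1 = {1, 4, 9}  B2 = {4, 5, 9}  B3 = {4, 5, 6}  B4 = {0, 5, 6}  B5 = {3, 4, 6}  B6 = {4, 8, 9}  B7 = {5, 6, 7}  B8 = {2, 5, 6}
Tree: B1–B2, B2–B3, B3–B4, B3–B5, B1–B6, B4–B7, B7–B8
Each bag holds 3 vertices, so the decomposition has width 2, which upper-bounds the treewidth. On the other hand G contains the 3-clique {0, 5, 6}. A clique must lie in a single bag of any decomposition, so no decomposition can have width below 2. Hence tw(G) = 2 exactly.

2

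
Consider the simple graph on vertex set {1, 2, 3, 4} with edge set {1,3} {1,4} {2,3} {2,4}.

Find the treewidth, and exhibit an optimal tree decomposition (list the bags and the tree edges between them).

Treewidth 2.
One optimal decomposition is:
Bags: B1 = {2, 3, 4}  B2 = {1, 3, 4}
Tree: B1–B2

Every bag has size at most 3, so the width is 3 − 1 = 2 and tw(G) ≤ 2. For the lower bound, G contains the cycle 3–2–4–1–3, so G is not a forest; only forests have treewidth ≤ 1, hence tw(G) ≥ 2. Therefore the treewidth is 2.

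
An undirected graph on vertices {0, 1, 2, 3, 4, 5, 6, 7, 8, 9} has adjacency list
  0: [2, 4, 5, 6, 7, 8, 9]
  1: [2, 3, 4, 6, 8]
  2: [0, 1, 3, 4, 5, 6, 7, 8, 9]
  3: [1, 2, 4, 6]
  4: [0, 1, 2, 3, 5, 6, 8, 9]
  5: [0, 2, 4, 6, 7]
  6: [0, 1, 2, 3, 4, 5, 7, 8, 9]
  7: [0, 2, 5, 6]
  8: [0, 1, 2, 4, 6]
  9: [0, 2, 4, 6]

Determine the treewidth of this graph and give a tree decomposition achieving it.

Every bag has size at most 5, so the width is 5 − 1 = 4 and tw(G) ≤ 4. On the other hand G contains the 5-clique {0, 2, 4, 6, 8}. A clique must lie in a single bag of any decomposition, so no decomposition can have width below 4. The upper and lower bounds meet at 4, so that is the treewidth.

Treewidth 4.
Bags: B1 = {0, 2, 4, 5, 6}  B2 = {0, 2, 4, 6, 8}  B3 = {0, 2, 5, 6, 7}  B4 = {1, 2, 4, 6, 8}  B5 = {1, 2, 3, 4, 6}  B6 = {0, 2, 4, 6, 9}
Tree: B1–B2, B1–B3, B2–B4, B4–B5, B2–B6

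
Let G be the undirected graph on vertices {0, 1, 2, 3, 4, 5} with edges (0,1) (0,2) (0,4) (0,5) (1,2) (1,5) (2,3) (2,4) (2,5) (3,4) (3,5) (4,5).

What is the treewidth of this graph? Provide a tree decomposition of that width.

Treewidth 3.
One optimal decomposition is:
Bags: B1 = {0, 2, 4, 5}  B2 = {0, 1, 2, 5}  B3 = {2, 3, 4, 5}
Tree: B1–B2, B1–B3

Each bag holds 4 vertices, so the decomposition has width 3, which upper-bounds the treewidth. Conversely, {0, 1, 2, 5} is a clique of size 4, and the vertices of any clique must share a bag in every tree decomposition; so some bag has ≥ 4 vertices and tw(G) ≥ 3. The upper and lower bounds meet at 3, so that is the treewidth.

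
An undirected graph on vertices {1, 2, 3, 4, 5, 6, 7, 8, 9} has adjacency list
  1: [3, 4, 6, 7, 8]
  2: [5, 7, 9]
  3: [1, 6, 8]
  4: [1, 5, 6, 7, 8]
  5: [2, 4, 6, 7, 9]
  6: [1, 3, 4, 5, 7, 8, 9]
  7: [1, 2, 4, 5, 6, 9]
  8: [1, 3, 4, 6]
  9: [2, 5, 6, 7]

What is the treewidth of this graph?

A width-3 tree decomposition is:
Bags: B1 = {5, 6, 7, 9}  B2 = {4, 5, 6, 7}  B3 = {1, 4, 6, 7}  B4 = {2, 5, 7, 9}  B5 = {1, 4, 6, 8}  B6 = {1, 3, 6, 8}
Tree: B1–B2, B2–B3, B1–B4, B3–B5, B5–B6
Each bag holds 4 vertices, so the decomposition has width 3, which upper-bounds the treewidth. Conversely, {2, 5, 7, 9} is a clique of size 4, and the vertices of any clique must share a bag in every tree decomposition; so some bag has ≥ 4 vertices and tw(G) ≥ 3. Hence tw(G) = 3 exactly.

3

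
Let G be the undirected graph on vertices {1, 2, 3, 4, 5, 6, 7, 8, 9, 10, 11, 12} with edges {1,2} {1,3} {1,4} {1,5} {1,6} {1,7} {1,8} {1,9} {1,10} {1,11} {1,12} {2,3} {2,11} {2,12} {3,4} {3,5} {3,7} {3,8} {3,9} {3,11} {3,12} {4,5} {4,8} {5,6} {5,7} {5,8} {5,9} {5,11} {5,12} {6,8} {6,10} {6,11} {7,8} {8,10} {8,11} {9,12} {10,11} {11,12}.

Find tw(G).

4

A width-4 tree decomposition is:
Bags: B1 = {1, 3, 5, 8, 11}  B2 = {1, 3, 4, 5, 8}  B3 = {1, 3, 5, 7, 8}  B4 = {1, 5, 6, 8, 11}  B5 = {1, 6, 8, 10, 11}  B6 = {1, 3, 5, 11, 12}  B7 = {1, 3, 5, 9, 12}  B8 = {1, 2, 3, 11, 12}
Tree: B1–B2, B2–B3, B1–B4, B4–B5, B1–B6, B6–B7, B6–B8
Each bag holds 5 vertices, so the decomposition has width 4, which upper-bounds the treewidth. On the other hand G contains the 5-clique {1, 6, 8, 10, 11}. A clique must lie in a single bag of any decomposition, so no decomposition can have width below 4. Hence tw(G) = 4 exactly.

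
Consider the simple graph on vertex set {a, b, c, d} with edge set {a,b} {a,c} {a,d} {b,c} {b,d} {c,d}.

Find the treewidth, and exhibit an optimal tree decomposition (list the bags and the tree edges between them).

Treewidth 3.
One such decomposition:
Bags: B1 = {a, b, c, d}
Tree: (single bag)

With just one bag of size 4, the width is 4 − 1 = 3, so tw(G) ≤ 3. On the other hand G contains the 4-clique {a, b, c, d}. A clique must lie in a single bag of any decomposition, so no decomposition can have width below 3. Therefore the treewidth is 3.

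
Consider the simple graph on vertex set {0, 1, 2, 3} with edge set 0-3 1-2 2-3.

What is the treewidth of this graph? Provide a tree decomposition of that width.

Each bag holds 2 vertices, so the decomposition has width 1, which upper-bounds the treewidth. Since G has at least one edge (e.g. 1–2), it is not an edgeless graph, so tw(G) ≥ 1. Therefore the treewidth is 1.

Treewidth 1.
One such decomposition:
Bags: B1 = {1, 2}  B2 = {2, 3}  B3 = {0, 3}
Tree: B1–B2, B2–B3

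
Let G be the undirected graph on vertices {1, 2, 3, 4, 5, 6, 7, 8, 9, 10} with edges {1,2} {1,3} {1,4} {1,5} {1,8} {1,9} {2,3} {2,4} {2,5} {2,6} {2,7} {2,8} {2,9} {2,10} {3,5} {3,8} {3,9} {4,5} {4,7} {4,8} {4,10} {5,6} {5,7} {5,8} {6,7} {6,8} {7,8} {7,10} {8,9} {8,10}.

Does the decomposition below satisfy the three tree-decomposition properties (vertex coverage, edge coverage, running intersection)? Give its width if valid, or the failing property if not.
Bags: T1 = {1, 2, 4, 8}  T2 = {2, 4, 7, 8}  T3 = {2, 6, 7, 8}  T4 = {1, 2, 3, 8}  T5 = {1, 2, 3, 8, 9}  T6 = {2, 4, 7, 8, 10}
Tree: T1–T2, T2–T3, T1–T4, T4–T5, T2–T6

No — vertex 5 appears in no bag.

A tree decomposition must satisfy three properties: every vertex lies in some bag; for every edge, both endpoints lie together in some bag; and for every vertex, the bags containing it form a connected subtree. Here vertex 5 appears in no bag, so the decomposition is invalid.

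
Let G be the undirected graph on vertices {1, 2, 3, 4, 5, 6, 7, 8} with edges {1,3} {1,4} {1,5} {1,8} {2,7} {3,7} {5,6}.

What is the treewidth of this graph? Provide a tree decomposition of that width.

Treewidth 1.
One such decomposition:
Bags: B1 = {1, 4}  B2 = {1, 5}  B3 = {1, 3}  B4 = {5, 6}  B5 = {3, 7}  B6 = {2, 7}  B7 = {1, 8}
Tree: B1–B2, B2–B3, B2–B4, B3–B5, B5–B6, B1–B7

Every bag has size at most 2, so the width is 2 − 1 = 1 and tw(G) ≤ 1. G has an edge, so its treewidth is at least 1. The upper and lower bounds meet at 1, so that is the treewidth.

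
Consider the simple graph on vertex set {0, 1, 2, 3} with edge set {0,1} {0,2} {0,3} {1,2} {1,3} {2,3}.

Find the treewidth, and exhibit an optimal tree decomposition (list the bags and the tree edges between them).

A single bag containing all 4 vertices is trivially a valid decomposition of width 3. Conversely, {0, 1, 2, 3} is a clique of size 4, and the vertices of any clique must share a bag in every tree decomposition; so some bag has ≥ 4 vertices and tw(G) ≥ 3. The upper and lower bounds meet at 3, so that is the treewidth.

Treewidth 3.
One optimal decomposition is:
Bags: B1 = {0, 1, 2, 3}
Tree: (single bag)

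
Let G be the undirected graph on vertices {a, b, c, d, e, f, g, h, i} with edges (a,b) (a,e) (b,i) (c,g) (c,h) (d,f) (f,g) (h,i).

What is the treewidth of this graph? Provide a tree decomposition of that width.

Treewidth 1.
One optimal decomposition is:
Bags: B1 = {d, f}  B2 = {f, g}  B3 = {c, g}  B4 = {c, h}  B5 = {h, i}  B6 = {b, i}  B7 = {a, b}  B8 = {a, e}
Tree: B1–B2, B2–B3, B3–B4, B4–B5, B5–B6, B6–B7, B7–B8

The largest bag has 2 vertices, giving width 1; this decomposition certifies tw(G) ≤ 1. Since G has at least one edge (e.g. d–f), it is not an edgeless graph, so tw(G) ≥ 1. Therefore the treewidth is 1.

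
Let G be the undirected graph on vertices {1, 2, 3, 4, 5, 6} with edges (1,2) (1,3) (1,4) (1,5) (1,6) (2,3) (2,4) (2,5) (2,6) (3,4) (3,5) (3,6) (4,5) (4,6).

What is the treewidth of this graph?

A width-4 tree decomposition is:
Bags: B1 = {1, 2, 3, 4, 6}  B2 = {1, 2, 3, 4, 5}
Tree: B1–B2
Every bag has size at most 5, so the width is 5 − 1 = 4 and tw(G) ≤ 4. On the other hand G contains the 5-clique {1, 2, 3, 4, 5}. A clique must lie in a single bag of any decomposition, so no decomposition can have width below 4. Hence tw(G) = 4 exactly.

4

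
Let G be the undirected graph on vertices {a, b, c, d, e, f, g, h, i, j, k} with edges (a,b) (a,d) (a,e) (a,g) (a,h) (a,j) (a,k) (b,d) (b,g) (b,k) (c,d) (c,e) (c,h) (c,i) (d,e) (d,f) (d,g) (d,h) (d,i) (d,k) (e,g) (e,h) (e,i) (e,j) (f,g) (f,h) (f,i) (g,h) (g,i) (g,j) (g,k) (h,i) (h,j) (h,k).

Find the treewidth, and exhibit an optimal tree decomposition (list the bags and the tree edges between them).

Treewidth 4.
One optimal decomposition is:
Bags: B1 = {a, d, e, g, h}  B2 = {d, e, g, h, i}  B3 = {c, d, e, h, i}  B4 = {a, d, g, h, k}  B5 = {a, e, g, h, j}  B6 = {a, b, d, g, k}  B7 = {d, f, g, h, i}
Tree: B1–B2, B2–B3, B1–B4, B1–B5, B4–B6, B2–B7

Every bag has size at most 5, so the width is 5 − 1 = 4 and tw(G) ≤ 4. Conversely, {a, d, e, g, h} is a clique of size 5, and the vertices of any clique must share a bag in every tree decomposition; so some bag has ≥ 5 vertices and tw(G) ≥ 4. The upper and lower bounds meet at 4, so that is the treewidth.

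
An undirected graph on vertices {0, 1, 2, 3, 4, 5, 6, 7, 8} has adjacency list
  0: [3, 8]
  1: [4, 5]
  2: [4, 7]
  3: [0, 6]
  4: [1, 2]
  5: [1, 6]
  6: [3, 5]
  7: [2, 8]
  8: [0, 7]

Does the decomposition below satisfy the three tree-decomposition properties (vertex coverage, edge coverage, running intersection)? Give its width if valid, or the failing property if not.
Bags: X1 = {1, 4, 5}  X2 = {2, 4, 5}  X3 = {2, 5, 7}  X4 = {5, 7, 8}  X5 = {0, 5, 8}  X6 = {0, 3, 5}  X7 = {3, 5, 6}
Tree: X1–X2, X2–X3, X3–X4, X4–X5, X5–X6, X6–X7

Yes; width 2.

Vertex coverage: the bags together contain {0, 1, 2, 3, 4, 5, 6, 7, 8}, the full vertex set. Edge coverage: each edge of G has both endpoints in at least one bag. Running intersection: for every vertex, the bags containing it form a connected subtree. All three properties hold, so this is a valid tree decomposition of width max|bag| − 1 = 2, and hence tw(G) ≤ 2.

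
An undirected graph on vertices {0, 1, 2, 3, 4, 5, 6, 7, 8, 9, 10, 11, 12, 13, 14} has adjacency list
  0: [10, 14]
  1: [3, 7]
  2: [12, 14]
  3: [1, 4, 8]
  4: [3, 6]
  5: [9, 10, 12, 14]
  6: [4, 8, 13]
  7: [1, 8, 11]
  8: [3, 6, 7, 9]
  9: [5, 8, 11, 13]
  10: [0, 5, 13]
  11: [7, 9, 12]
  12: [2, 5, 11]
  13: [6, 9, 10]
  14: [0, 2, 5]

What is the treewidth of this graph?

A width-3 tree decomposition is:
Bags: B1 = {0, 2, 10, 14}  B2 = {2, 5, 10, 14}  B3 = {2, 5, 10, 12}  B4 = {5, 10, 12, 13}  B5 = {5, 9, 12, 13}  B6 = {9, 11, 12, 13}  B7 = {6, 9, 11, 13}  B8 = {6, 8, 9, 11}  B9 = {6, 7, 8, 11}  B10 = {4, 6, 7, 8}  B11 = {3, 4, 7, 8}  B12 = {1, 3, 4, 7}
Tree: B1–B2, B2–B3, B3–B4, B4–B5, B5–B6, B6–B7, B7–B8, B8–B9, B9–B10, B10–B11, B11–B12
The largest bag has 4 vertices, giving width 3; this decomposition certifies tw(G) ≤ 3. For the lower bound: the 4 vertex sets {0,2,14}, {10}, {5}, {9,11,12,13} are disjoint, each induces a connected subgraph, and every pair is joined by at least one edge of G. Contracting each set to a single vertex therefore yields K_{4} as a minor, and since treewidth is minor-monotone, tw(G) ≥ tw(K_{4}) = 3. The upper and lower bounds meet at 3, so that is the treewidth.

3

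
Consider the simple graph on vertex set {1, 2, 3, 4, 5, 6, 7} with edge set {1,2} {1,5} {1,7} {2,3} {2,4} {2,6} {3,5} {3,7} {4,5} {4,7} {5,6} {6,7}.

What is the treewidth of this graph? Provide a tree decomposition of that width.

Each bag holds 4 vertices, so the decomposition has width 3, which upper-bounds the treewidth. For the lower bound: the 4 vertex sets {3,7}, {1,2}, {5}, {6} are disjoint, each induces a connected subgraph, and every pair is joined by at least one edge of G. Contracting each set to a single vertex therefore yields K_{4} as a minor, and since treewidth is minor-monotone, tw(G) ≥ tw(K_{4}) = 3. Hence tw(G) = 3 exactly.

Treewidth 3.
One such decomposition:
Bags: B1 = {2, 3, 5, 7}  B2 = {1, 2, 5, 7}  B3 = {2, 5, 6, 7}  B4 = {2, 4, 5, 7}
Tree: B1–B2, B2–B3, B3–B4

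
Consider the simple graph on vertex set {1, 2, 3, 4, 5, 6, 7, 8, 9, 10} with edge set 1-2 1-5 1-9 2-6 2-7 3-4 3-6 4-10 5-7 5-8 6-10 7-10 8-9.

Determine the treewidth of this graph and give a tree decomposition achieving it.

Every bag has size at most 3, so the width is 3 − 1 = 2 and tw(G) ≤ 2. For the lower bound, G contains the cycle 9–8–5–1–9, so G is not a forest; only forests have treewidth ≤ 1, hence tw(G) ≥ 2. Hence tw(G) = 2 exactly.

Treewidth 2.
One such decomposition:
Bags: B1 = {1, 8, 9}  B2 = {1, 5, 8}  B3 = {1, 2, 5}  B4 = {2, 5, 7}  B5 = {2, 6, 7}  B6 = {6, 7, 10}  B7 = {3, 6, 10}  B8 = {3, 4, 10}
Tree: B1–B2, B2–B3, B3–B4, B4–B5, B5–B6, B6–B7, B7–B8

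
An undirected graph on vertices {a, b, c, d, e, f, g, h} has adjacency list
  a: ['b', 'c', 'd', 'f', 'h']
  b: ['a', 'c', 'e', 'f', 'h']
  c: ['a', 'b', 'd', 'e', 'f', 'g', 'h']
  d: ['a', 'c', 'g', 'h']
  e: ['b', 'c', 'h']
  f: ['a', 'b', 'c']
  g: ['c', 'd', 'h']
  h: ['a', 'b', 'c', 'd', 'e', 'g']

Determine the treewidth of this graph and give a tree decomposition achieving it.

Treewidth 3.
One such decomposition:
Bags: B1 = {a, b, c, h}  B2 = {b, c, e, h}  B3 = {a, b, c, f}  B4 = {a, c, d, h}  B5 = {c, d, g, h}
Tree: B1–B2, B1–B3, B1–B4, B4–B5

The largest bag has 4 vertices, giving width 3; this decomposition certifies tw(G) ≤ 3. Conversely, {c, d, g, h} is a clique of size 4, and the vertices of any clique must share a bag in every tree decomposition; so some bag has ≥ 4 vertices and tw(G) ≥ 3. Therefore the treewidth is 3.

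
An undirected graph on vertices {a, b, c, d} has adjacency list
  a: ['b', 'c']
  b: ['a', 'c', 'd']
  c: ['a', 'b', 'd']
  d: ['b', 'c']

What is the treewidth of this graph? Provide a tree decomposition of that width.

Treewidth 2.
One optimal decomposition is:
Bags: B1 = {a, b, c}  B2 = {b, c, d}
Tree: B1–B2

Each bag holds 3 vertices, so the decomposition has width 2, which upper-bounds the treewidth. On the other hand G contains the 3-clique {b, c, d}. A clique must lie in a single bag of any decomposition, so no decomposition can have width below 2. Hence tw(G) = 2 exactly.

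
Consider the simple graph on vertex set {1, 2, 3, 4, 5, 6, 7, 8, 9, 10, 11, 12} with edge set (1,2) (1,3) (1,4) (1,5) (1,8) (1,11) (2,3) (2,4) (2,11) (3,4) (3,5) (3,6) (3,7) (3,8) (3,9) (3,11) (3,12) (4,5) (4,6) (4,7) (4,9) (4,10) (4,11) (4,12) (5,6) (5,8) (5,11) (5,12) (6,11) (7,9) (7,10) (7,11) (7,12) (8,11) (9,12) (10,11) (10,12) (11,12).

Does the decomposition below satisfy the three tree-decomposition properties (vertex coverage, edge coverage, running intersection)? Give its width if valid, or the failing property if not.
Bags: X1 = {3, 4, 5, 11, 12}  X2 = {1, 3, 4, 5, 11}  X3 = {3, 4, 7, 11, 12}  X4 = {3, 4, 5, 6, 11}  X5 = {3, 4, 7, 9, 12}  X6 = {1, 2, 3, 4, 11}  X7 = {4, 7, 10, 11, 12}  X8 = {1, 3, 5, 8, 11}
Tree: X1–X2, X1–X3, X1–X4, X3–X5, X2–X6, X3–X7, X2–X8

Every vertex of G appears in some bag (union = {1, 2, 3, 4, 5, 6, 7, 8, 9, 10, 11, 12}); every edge is covered by a bag; and for each vertex v the set of bags containing v is connected in the bag tree. The decomposition is therefore valid. The largest bag has 5 vertices, so the width is 4.

Yes; width 4.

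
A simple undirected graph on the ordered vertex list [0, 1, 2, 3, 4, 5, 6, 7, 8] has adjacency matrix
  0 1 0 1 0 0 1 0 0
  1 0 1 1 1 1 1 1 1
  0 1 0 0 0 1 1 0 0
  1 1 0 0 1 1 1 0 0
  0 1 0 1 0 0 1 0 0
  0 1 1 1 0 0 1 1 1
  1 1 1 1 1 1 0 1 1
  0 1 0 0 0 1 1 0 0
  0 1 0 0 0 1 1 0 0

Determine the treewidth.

3

A width-3 tree decomposition is:
Bags: B1 = {0, 1, 3, 6}  B2 = {1, 3, 5, 6}  B3 = {1, 5, 6, 7}  B4 = {1, 5, 6, 8}  B5 = {1, 3, 4, 6}  B6 = {1, 2, 5, 6}
Tree: B1–B2, B2–B3, B3–B4, B1–B5, B2–B6
Each bag holds 4 vertices, so the decomposition has width 3, which upper-bounds the treewidth. Conversely, {0, 1, 3, 6} is a clique of size 4, and the vertices of any clique must share a bag in every tree decomposition; so some bag has ≥ 4 vertices and tw(G) ≥ 3. Therefore the treewidth is 3.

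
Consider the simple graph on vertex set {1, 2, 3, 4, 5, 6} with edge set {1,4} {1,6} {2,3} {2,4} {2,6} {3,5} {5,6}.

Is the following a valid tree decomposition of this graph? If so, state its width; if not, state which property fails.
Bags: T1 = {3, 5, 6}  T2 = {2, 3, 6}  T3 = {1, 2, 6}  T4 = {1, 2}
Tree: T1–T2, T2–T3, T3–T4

A tree decomposition must satisfy three properties: every vertex lies in some bag; for every edge, both endpoints lie together in some bag; and for every vertex, the bags containing it form a connected subtree. Here vertex 4 appears in no bag, so the decomposition is invalid.

No — vertex 4 appears in no bag.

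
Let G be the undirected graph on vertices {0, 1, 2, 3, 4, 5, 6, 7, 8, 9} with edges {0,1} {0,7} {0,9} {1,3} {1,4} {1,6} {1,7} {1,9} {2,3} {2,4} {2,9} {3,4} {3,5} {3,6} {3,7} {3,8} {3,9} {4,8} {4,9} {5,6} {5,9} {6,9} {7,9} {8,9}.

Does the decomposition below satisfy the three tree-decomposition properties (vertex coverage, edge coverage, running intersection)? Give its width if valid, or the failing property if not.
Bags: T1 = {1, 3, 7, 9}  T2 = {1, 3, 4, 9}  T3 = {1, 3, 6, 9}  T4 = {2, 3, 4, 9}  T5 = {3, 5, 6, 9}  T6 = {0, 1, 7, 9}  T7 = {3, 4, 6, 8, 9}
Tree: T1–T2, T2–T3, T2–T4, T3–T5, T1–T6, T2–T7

No — bags containing vertex 6 are not connected in the tree.

A tree decomposition must satisfy three properties: every vertex lies in some bag; for every edge, both endpoints lie together in some bag; and for every vertex, the bags containing it form a connected subtree. Here bags containing vertex 6 are not connected in the tree, so the decomposition is invalid.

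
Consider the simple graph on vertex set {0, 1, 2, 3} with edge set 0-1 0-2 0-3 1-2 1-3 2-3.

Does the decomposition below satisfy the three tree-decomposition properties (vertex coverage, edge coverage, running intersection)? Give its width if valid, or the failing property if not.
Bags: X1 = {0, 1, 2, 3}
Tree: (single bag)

Vertex coverage: the bags together contain {0, 1, 2, 3}, the full vertex set. Edge coverage: each edge of G has both endpoints in at least one bag. Running intersection: for every vertex, the bags containing it form a connected subtree. All three properties hold, so this is a valid tree decomposition of width max|bag| − 1 = 3, and hence tw(G) ≤ 3.

Yes; width 3.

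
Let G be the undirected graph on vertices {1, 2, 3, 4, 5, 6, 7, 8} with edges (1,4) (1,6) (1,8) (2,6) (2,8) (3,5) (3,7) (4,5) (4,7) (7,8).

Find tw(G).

A width-2 tree decomposition is:
Bags: B1 = {1, 2, 6}  B2 = {1, 2, 8}  B3 = {1, 4, 8}  B4 = {4, 7, 8}  B5 = {4, 5, 7}  B6 = {3, 5, 7}
Tree: B1–B2, B2–B3, B3–B4, B4–B5, B5–B6
The largest bag has 3 vertices, giving width 2; this decomposition certifies tw(G) ≤ 2. For the lower bound, G contains the cycle 6–2–8–1–6, so G is not a forest; only forests have treewidth ≤ 1, hence tw(G) ≥ 2. Hence tw(G) = 2 exactly.

2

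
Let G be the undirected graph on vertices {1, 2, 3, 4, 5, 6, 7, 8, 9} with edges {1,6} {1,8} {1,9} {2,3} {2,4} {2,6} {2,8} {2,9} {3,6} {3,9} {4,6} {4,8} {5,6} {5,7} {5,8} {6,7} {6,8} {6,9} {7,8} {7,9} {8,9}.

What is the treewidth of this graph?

3

A width-3 tree decomposition is:
Bags: B1 = {6, 7, 8, 9}  B2 = {2, 6, 8, 9}  B3 = {1, 6, 8, 9}  B4 = {2, 4, 6, 8}  B5 = {2, 3, 6, 9}  B6 = {5, 6, 7, 8}
Tree: B1–B2, B2–B3, B2–B4, B2–B5, B1–B6
Each bag holds 4 vertices, so the decomposition has width 3, which upper-bounds the treewidth. On the other hand G contains the 4-clique {1, 6, 8, 9}. A clique must lie in a single bag of any decomposition, so no decomposition can have width below 3. Hence tw(G) = 3 exactly.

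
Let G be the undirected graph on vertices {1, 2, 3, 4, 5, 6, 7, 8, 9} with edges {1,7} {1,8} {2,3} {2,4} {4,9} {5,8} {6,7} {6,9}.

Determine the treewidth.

A width-1 tree decomposition is:
Bags: B1 = {2, 3}  B2 = {2, 4}  B3 = {4, 9}  B4 = {6, 9}  B5 = {6, 7}  B6 = {1, 7}  B7 = {1, 8}  B8 = {5, 8}
Tree: B1–B2, B2–B3, B3–B4, B4–B5, B5–B6, B6–B7, B7–B8
Each bag holds 2 vertices, so the decomposition has width 1, which upper-bounds the treewidth. Since G has at least one edge (e.g. 3–2), it is not an edgeless graph, so tw(G) ≥ 1. The upper and lower bounds meet at 1, so that is the treewidth.

1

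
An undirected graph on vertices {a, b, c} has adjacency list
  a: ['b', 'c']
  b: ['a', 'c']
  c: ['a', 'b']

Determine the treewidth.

A width-2 tree decomposition is:
Bags: B1 = {a, b, c}
Tree: (single bag)
A single bag containing all 3 vertices is trivially a valid decomposition of width 2. Conversely, {a, b, c} is a clique of size 3, and the vertices of any clique must share a bag in every tree decomposition; so some bag has ≥ 3 vertices and tw(G) ≥ 2. Combining the bounds, tw(G) = 2.

2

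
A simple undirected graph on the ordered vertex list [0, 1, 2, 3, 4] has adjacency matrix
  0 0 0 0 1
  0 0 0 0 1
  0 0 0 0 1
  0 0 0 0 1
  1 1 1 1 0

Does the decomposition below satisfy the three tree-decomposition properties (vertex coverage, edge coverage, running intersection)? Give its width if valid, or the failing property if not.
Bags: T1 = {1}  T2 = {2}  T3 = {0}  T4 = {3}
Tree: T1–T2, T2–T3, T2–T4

No — vertex 4 appears in no bag.

A tree decomposition must satisfy three properties: every vertex lies in some bag; for every edge, both endpoints lie together in some bag; and for every vertex, the bags containing it form a connected subtree. Here vertex 4 appears in no bag, so the decomposition is invalid.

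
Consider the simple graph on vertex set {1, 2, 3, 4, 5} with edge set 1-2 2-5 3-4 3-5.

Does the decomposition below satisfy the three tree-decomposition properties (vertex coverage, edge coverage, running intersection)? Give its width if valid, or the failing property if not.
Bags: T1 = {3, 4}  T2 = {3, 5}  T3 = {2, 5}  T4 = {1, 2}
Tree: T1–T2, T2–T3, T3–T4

Yes; width 1.

Vertex coverage: the bags together contain {1, 2, 3, 4, 5}, the full vertex set. Edge coverage: each edge of G has both endpoints in at least one bag. Running intersection: for every vertex, the bags containing it form a connected subtree. All three properties hold, so this is a valid tree decomposition of width max|bag| − 1 = 1, and hence tw(G) ≤ 1.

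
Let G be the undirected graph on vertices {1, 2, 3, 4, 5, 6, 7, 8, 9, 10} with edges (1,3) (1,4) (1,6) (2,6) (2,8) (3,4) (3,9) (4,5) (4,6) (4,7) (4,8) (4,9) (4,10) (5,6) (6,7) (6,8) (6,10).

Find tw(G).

2

A width-2 tree decomposition is:
Bags: B1 = {1, 4, 6}  B2 = {4, 6, 7}  B3 = {4, 6, 10}  B4 = {4, 6, 8}  B5 = {2, 6, 8}  B6 = {4, 5, 6}  B7 = {1, 3, 4}  B8 = {3, 4, 9}
Tree: B1–B2, B1–B3, B1–B4, B4–B5, B4–B6, B1–B7, B7–B8
Every bag has size at most 3, so the width is 3 − 1 = 2 and tw(G) ≤ 2. On the other hand G contains the 3-clique {2, 6, 8}. A clique must lie in a single bag of any decomposition, so no decomposition can have width below 2. Combining the bounds, tw(G) = 2.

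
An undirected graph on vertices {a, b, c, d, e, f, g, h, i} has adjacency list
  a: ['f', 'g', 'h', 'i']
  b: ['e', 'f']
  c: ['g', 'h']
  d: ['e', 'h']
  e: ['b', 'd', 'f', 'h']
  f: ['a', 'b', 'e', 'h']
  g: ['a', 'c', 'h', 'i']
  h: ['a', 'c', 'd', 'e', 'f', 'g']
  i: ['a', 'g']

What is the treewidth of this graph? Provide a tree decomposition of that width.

Treewidth 2.
One optimal decomposition is:
Bags: B1 = {a, f, h}  B2 = {e, f, h}  B3 = {a, g, h}  B4 = {a, g, i}  B5 = {b, e, f}  B6 = {c, g, h}  B7 = {d, e, h}
Tree: B1–B2, B1–B3, B3–B4, B2–B5, B3–B6, B2–B7

Every bag has size at most 3, so the width is 3 − 1 = 2 and tw(G) ≤ 2. On the other hand G contains the 3-clique {d, e, h}. A clique must lie in a single bag of any decomposition, so no decomposition can have width below 2. The upper and lower bounds meet at 2, so that is the treewidth.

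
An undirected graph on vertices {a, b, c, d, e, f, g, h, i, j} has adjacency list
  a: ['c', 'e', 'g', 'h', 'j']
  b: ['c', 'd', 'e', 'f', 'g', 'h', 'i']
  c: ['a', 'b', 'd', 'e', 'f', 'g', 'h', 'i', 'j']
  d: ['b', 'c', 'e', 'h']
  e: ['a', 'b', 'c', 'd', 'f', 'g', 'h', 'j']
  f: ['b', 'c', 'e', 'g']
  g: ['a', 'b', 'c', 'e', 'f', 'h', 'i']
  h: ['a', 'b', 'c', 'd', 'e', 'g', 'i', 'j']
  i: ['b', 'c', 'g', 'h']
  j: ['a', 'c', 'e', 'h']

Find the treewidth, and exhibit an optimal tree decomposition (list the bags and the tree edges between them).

Each bag holds 5 vertices, so the decomposition has width 4, which upper-bounds the treewidth. On the other hand G contains the 5-clique {b, c, d, e, h}. A clique must lie in a single bag of any decomposition, so no decomposition can have width below 4. Therefore the treewidth is 4.

Treewidth 4.
One such decomposition:
Bags: B1 = {b, c, e, g, h}  B2 = {a, c, e, g, h}  B3 = {b, c, g, h, i}  B4 = {b, c, e, f, g}  B5 = {a, c, e, h, j}  B6 = {b, c, d, e, h}
Tree: B1–B2, B1–B3, B1–B4, B2–B5, B1–B6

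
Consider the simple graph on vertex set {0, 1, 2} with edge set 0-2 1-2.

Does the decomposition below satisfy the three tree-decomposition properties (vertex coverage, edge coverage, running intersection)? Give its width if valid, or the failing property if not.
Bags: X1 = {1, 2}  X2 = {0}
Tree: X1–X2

No — edge (2,0) lies in no bag.

A tree decomposition must satisfy three properties: every vertex lies in some bag; for every edge, both endpoints lie together in some bag; and for every vertex, the bags containing it form a connected subtree. Here edge (2,0) lies in no bag, so the decomposition is invalid.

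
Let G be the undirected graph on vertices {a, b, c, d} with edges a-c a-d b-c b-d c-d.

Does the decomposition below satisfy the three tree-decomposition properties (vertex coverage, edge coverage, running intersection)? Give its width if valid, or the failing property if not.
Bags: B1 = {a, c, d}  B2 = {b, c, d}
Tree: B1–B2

Checking the three conditions: (i) the bags cover all of {a, b, c, d}; (ii) for each edge, some bag contains both endpoints; (iii) the bags containing any fixed vertex form a subtree. All hold, so the decomposition is valid with width 3 − 1 = 2.

Yes; width 2.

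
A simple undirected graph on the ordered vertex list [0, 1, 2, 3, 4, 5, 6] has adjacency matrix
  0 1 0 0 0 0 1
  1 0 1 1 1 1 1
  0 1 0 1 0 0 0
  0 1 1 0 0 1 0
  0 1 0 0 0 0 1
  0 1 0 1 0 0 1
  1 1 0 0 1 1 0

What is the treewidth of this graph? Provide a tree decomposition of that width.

Treewidth 2.
Bags: B1 = {1, 5, 6}  B2 = {1, 4, 6}  B3 = {0, 1, 6}  B4 = {1, 3, 5}  B5 = {1, 2, 3}
Tree: B1–B2, B2–B3, B1–B4, B4–B5

Each bag holds 3 vertices, so the decomposition has width 2, which upper-bounds the treewidth. Conversely, {1, 2, 3} is a clique of size 3, and the vertices of any clique must share a bag in every tree decomposition; so some bag has ≥ 3 vertices and tw(G) ≥ 2. Combining the bounds, tw(G) = 2.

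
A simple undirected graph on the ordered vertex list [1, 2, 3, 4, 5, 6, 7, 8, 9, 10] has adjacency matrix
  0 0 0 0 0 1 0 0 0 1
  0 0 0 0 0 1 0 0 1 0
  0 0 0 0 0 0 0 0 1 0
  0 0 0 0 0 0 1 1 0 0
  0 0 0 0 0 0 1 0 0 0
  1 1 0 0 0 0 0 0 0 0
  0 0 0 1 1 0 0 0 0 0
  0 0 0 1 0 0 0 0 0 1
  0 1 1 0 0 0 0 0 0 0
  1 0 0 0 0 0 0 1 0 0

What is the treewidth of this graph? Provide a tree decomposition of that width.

Treewidth 1.
Bags: B1 = {5, 7}  B2 = {4, 7}  B3 = {4, 8}  B4 = {8, 10}  B5 = {1, 10}  B6 = {1, 6}  B7 = {2, 6}  B8 = {2, 9}  B9 = {3, 9}
Tree: B1–B2, B2–B3, B3–B4, B4–B5, B5–B6, B6–B7, B7–B8, B8–B9

The largest bag has 2 vertices, giving width 1; this decomposition certifies tw(G) ≤ 1. Since G has at least one edge (e.g. 5–7), it is not an edgeless graph, so tw(G) ≥ 1. Therefore the treewidth is 1.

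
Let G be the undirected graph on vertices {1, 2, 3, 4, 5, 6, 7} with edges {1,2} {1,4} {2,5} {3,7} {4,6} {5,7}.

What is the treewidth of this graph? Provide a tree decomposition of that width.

The largest bag has 2 vertices, giving width 1; this decomposition certifies tw(G) ≤ 1. Since G has at least one edge (e.g. 3–7), it is not an edgeless graph, so tw(G) ≥ 1. Therefore the treewidth is 1.

Treewidth 1.
One optimal decomposition is:
Bags: B1 = {3, 7}  B2 = {5, 7}  B3 = {2, 5}  B4 = {1, 2}  B5 = {1, 4}  B6 = {4, 6}
Tree: B1–B2, B2–B3, B3–B4, B4–B5, B5–B6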